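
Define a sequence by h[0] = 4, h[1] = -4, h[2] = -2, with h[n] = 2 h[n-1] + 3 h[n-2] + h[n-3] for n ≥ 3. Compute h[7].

h[3] = 2·(-2) + 3·(-4) + 4 = -12
h[4] = 2·(-12) + 3·(-2) + (-4) = -34
h[5] = 2·(-34) + 3·(-12) + (-2) = -106
h[6] = 2·(-106) + 3·(-34) + (-12) = -326
h[7] = 2·(-326) + 3·(-106) + (-34) = -1004

-1004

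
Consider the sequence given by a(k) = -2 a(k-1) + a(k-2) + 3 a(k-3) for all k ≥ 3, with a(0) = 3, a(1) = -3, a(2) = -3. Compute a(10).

-1128

a(3) = -2·(-3) + (-3) + 3·3 = 12
a(4) = -2·12 + (-3) + 3·(-3) = -36
a(5) = -2·(-36) + 12 + 3·(-3) = 75
a(6) = -2·75 + (-36) + 3·12 = -150
a(7) = -2·(-150) + 75 + 3·(-36) = 267
a(8) = -2·267 + (-150) + 3·75 = -459
a(9) = -2·(-459) + 267 + 3·(-150) = 735
a(10) = -2·735 + (-459) + 3·267 = -1128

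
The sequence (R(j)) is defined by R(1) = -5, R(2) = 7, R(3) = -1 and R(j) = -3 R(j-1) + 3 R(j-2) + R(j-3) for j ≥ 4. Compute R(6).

R(4) = -3(-1) + 3(7) + (-5) = 19
R(5) = -3(19) + 3(-1) + 7 = -53
R(6) = -3(-53) + 3(19) + (-1) = 215

215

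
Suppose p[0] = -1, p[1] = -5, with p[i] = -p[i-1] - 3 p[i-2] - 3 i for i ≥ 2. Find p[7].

-59

p[2] = -(-5) - 3(-1) - 6 = 2
p[3] = -2 - 3(-5) - 9 = 4
p[4] = -4 - 3(2) - 12 = -22
p[5] = -(-22) - 3(4) - 15 = -5
p[6] = -(-5) - 3(-22) - 18 = 53
p[7] = -53 - 3(-5) - 21 = -59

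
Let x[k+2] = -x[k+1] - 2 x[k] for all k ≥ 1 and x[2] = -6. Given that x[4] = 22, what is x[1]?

Let x[1] = z.
x[3] = 6 - 2z
x[4] = 6 + 2z
So 6 + 2z = 22, giving z = 8.

8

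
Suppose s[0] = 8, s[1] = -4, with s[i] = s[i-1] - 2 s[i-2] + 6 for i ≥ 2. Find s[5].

s[2] = (-4) - 2(8) + 6 = -14
s[3] = (-14) - 2(-4) + 6 = 0
s[4] = 0 - 2(-14) + 6 = 34
s[5] = 34 - 2(0) + 6 = 40

40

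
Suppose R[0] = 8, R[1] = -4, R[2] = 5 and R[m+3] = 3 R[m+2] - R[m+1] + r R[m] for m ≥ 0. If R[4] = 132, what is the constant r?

R[3] = 19 + 8r
R[4] = 52 + 20r
So 52 + 20r = 132, giving r = 4.

4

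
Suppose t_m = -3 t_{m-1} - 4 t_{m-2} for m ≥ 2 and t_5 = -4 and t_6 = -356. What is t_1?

Rearranging, t_{m-2} = (t_m + 3 t_{m-1}) / -4.
t_4 = (-356 + 3(-4)) / -4 = -368/-4 = 92
t_3 = (-4 + 3(92)) / -4 = 272/-4 = -68
t_2 = (92 + 3(-68)) / -4 = -112/-4 = 28
t_1 = (-68 + 3(28)) / -4 = 16/-4 = -4

-4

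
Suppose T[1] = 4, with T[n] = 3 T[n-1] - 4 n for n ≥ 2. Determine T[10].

-19660

T[2] = 3*4 - 8 = 4
T[3] = 3*4 - 12 = 0
T[4] = 3*0 - 16 = -16
T[5] = 3*(-16) - 20 = -68
T[6] = 3*(-68) - 24 = -228
T[7] = 3*(-228) - 28 = -712
T[8] = 3*(-712) - 32 = -2168
T[9] = 3*(-2168) - 36 = -6540
T[10] = 3*(-6540) - 40 = -19660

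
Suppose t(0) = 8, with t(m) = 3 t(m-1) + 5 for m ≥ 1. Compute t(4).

t(1) = 3·8 + 5 = 29
t(2) = 3·29 + 5 = 92
t(3) = 3·92 + 5 = 281
t(4) = 3·281 + 5 = 848

848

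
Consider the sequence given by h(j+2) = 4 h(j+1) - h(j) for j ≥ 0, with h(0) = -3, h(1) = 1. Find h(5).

377

h(2) = 4(1) - (-3) = 7
h(3) = 4(7) - 1 = 27
h(4) = 4(27) - 7 = 101
h(5) = 4(101) - 27 = 377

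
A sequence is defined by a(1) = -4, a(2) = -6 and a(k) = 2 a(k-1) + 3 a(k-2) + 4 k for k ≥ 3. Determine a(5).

a(3) = 2·(-6) + 3·(-4) + 12 = -12
a(4) = 2·(-12) + 3·(-6) + 16 = -26
a(5) = 2·(-26) + 3·(-12) + 20 = -68

-68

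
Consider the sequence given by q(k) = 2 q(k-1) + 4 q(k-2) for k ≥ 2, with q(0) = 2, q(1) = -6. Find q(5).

q(2) = 2(-6) + 4(2) = -4
q(3) = 2(-4) + 4(-6) = -32
q(4) = 2(-32) + 4(-4) = -80
q(5) = 2(-80) + 4(-32) = -288

-288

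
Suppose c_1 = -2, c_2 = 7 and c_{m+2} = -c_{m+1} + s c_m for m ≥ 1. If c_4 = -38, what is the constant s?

-5

c_3 = -7 - 2s
c_4 = 7 + 9s
So 7 + 9s = -38, giving s = -5.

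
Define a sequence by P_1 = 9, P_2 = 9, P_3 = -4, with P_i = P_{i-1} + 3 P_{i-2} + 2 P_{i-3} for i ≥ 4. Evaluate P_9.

2444

P_4 = (-4) + 3·9 + 2·9 = 41
P_5 = 41 + 3·(-4) + 2·9 = 47
P_6 = 47 + 3·41 + 2·(-4) = 162
P_7 = 162 + 3·47 + 2·41 = 385
P_8 = 385 + 3·162 + 2·47 = 965
P_9 = 965 + 3·385 + 2·162 = 2444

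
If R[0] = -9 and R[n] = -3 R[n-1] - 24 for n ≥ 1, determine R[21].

The fixed point is -24/(1 + 3) = -6, so R[n] + 6 = -3(R[n-1] + 6).
Hence R[n] = -3·(-3)^n - 6.
R[21] = -3·(-3)^{21} - 6 = -3·-10460353203 - 6 = 31381059603.

31381059603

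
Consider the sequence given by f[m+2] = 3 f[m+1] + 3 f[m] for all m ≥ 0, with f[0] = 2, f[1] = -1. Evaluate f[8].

f[2] = 3·(-1) + 3·2 = 3
f[3] = 3·3 + 3·(-1) = 6
f[4] = 3·6 + 3·3 = 27
f[5] = 3·27 + 3·6 = 99
f[6] = 3·99 + 3·27 = 378
f[7] = 3·378 + 3·99 = 1431
f[8] = 3·1431 + 3·378 = 5427

5427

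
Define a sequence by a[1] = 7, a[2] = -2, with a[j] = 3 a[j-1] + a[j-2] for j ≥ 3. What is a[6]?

a[3] = 3*(-2) + 7 = 1
a[4] = 3*1 + (-2) = 1
a[5] = 3*1 + 1 = 4
a[6] = 3*4 + 1 = 13

13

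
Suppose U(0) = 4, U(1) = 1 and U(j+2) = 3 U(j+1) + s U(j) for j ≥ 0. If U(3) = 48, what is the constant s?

3

U(2) = 3 + 4s
U(3) = 9 + 13s
So 9 + 13s = 48, giving s = 3.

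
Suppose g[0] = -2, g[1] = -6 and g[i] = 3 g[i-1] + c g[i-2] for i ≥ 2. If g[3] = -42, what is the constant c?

g[2] = -18 - 2c
g[3] = -54 - 12c
So -54 - 12c = -42, giving c = -1.

-1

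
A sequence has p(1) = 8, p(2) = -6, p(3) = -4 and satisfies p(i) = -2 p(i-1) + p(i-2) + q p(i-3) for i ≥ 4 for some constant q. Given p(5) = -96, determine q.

p(4) = 2 + 8q
p(5) = -8 - 22q
So -8 - 22q = -96, giving q = 4.

4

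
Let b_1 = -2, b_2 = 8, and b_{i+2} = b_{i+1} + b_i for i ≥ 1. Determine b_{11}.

b_3 = 8 + (-2) = 6
b_4 = 6 + 8 = 14
b_5 = 14 + 6 = 20
b_6 = 20 + 14 = 34
b_7 = 34 + 20 = 54
b_8 = 54 + 34 = 88
b_9 = 88 + 54 = 142
b_{10} = 142 + 88 = 230
b_{11} = 230 + 142 = 372

372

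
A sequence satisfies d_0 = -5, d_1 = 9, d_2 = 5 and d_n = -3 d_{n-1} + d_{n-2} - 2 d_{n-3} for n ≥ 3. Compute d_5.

69

d_3 = -3*5 + 9 - 2*(-5) = 4
d_4 = -3*4 + 5 - 2*9 = -25
d_5 = -3*(-25) + 4 - 2*5 = 69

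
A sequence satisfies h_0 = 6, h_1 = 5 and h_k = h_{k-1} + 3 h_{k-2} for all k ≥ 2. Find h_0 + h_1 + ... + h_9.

h_2 = 5 + 3(6) = 23
h_3 = 23 + 3(5) = 38
h_4 = 38 + 3(23) = 107
h_5 = 107 + 3(38) = 221
h_6 = 221 + 3(107) = 542
h_7 = 542 + 3(221) = 1205
h_8 = 1205 + 3(542) = 2831
h_9 = 2831 + 3(1205) = 6446
Sum = 6 + 5 + 23 + 38 + 107 + 221 + 542 + 1205 + 2831 + 6446 = 11424

11424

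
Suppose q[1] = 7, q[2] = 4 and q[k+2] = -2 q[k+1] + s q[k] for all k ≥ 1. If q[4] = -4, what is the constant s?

q[3] = -8 + 7s
q[4] = 16 - 10s
So 16 - 10s = -4, giving s = 2.

2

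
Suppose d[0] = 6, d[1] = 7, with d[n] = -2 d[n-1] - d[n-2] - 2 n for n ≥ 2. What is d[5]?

d[2] = -2·7 - 6 - 4 = -24
d[3] = -2·(-24) - 7 - 6 = 35
d[4] = -2·35 - (-24) - 8 = -54
d[5] = -2·(-54) - 35 - 10 = 63

63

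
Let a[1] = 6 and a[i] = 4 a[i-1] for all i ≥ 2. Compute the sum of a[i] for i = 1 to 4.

a[2] = 4(6) = 24
a[3] = 4(24) = 96
a[4] = 4(96) = 384
Sum = 6 + 24 + 96 + 384 = 510

510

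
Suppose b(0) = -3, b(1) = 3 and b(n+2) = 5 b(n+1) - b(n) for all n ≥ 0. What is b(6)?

b(2) = 5*3 - (-3) = 18
b(3) = 5*18 - 3 = 87
b(4) = 5*87 - 18 = 417
b(5) = 5*417 - 87 = 1998
b(6) = 5*1998 - 417 = 9573

9573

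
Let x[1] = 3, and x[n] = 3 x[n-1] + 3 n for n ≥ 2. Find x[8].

x[2] = 3·3 + 6 = 15
x[3] = 3·15 + 9 = 54
x[4] = 3·54 + 12 = 174
x[5] = 3·174 + 15 = 537
x[6] = 3·537 + 18 = 1629
x[7] = 3·1629 + 21 = 4908
x[8] = 3·4908 + 24 = 14748

14748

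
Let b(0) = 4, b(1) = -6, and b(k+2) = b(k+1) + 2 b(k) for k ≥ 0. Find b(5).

b(2) = (-6) + 2(4) = 2
b(3) = 2 + 2(-6) = -10
b(4) = (-10) + 2(2) = -6
b(5) = (-6) + 2(-10) = -26

-26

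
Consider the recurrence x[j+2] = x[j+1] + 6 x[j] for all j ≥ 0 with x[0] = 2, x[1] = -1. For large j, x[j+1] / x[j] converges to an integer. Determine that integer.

3

The characteristic equation is r^2 - r - 6 = 0, which factors as (r - 3)(r + 2) = 0.
So the roots are 3 and -2. Since |3| > |-2| and the coefficient of 3^j is non-zero, the ratio tends to 3.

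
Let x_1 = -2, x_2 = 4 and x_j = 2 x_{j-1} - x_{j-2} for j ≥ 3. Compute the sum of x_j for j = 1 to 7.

x_3 = 2*4 - (-2) = 10
x_4 = 2*10 - 4 = 16
x_5 = 2*16 - 10 = 22
x_6 = 2*22 - 16 = 28
x_7 = 2*28 - 22 = 34
Sum = (-2) + 4 + 10 + 16 + 22 + 28 + 34 = 112

112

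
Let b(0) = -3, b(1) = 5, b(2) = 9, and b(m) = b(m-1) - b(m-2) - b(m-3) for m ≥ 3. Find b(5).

b(3) = 9 - 5 - (-3) = 7
b(4) = 7 - 9 - 5 = -7
b(5) = (-7) - 7 - 9 = -23

-23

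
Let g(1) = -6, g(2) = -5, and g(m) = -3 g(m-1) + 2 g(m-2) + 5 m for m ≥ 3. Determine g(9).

29399

g(3) = -3(-5) + 2(-6) + 15 = 18
g(4) = -3(18) + 2(-5) + 20 = -44
g(5) = -3(-44) + 2(18) + 25 = 193
g(6) = -3(193) + 2(-44) + 30 = -637
g(7) = -3(-637) + 2(193) + 35 = 2332
g(8) = -3(2332) + 2(-637) + 40 = -8230
g(9) = -3(-8230) + 2(2332) + 45 = 29399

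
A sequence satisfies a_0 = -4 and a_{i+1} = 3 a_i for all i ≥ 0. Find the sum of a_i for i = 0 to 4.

a_1 = 3·(-4) = -12
a_2 = 3·(-12) = -36
a_3 = 3·(-36) = -108
a_4 = 3·(-108) = -324
Sum = (-4) + (-12) + (-36) + (-108) + (-324) = -484

-484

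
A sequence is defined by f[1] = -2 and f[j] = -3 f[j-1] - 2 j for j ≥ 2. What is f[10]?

22138

f[2] = -3(-2) - 4 = 2
f[3] = -3(2) - 6 = -12
f[4] = -3(-12) - 8 = 28
f[5] = -3(28) - 10 = -94
f[6] = -3(-94) - 12 = 270
f[7] = -3(270) - 14 = -824
f[8] = -3(-824) - 16 = 2456
f[9] = -3(2456) - 18 = -7386
f[10] = -3(-7386) - 20 = 22138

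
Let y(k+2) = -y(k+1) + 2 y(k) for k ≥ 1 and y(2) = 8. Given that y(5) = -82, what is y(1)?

-7

Let y(1) = x.
y(3) = -8 + 2x
y(4) = 24 - 2x
y(5) = -40 + 6x
So -40 + 6x = -82, giving x = -7.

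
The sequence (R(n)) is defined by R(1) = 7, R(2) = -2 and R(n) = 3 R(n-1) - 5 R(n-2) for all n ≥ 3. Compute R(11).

-31166

R(3) = 3(-2) - 5(7) = -41
R(4) = 3(-41) - 5(-2) = -113
R(5) = 3(-113) - 5(-41) = -134
R(6) = 3(-134) - 5(-113) = 163
R(7) = 3(163) - 5(-134) = 1159
R(8) = 3(1159) - 5(163) = 2662
R(9) = 3(2662) - 5(1159) = 2191
R(10) = 3(2191) - 5(2662) = -6737
R(11) = 3(-6737) - 5(2191) = -31166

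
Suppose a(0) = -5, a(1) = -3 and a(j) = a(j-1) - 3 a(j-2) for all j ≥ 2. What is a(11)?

-294

a(2) = (-3) - 3(-5) = 12
a(3) = 12 - 3(-3) = 21
a(4) = 21 - 3(12) = -15
a(5) = (-15) - 3(21) = -78
a(6) = (-78) - 3(-15) = -33
a(7) = (-33) - 3(-78) = 201
a(8) = 201 - 3(-33) = 300
a(9) = 300 - 3(201) = -303
a(10) = (-303) - 3(300) = -1203
a(11) = (-1203) - 3(-303) = -294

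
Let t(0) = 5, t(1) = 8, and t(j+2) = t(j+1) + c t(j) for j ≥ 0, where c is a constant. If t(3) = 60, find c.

t(2) = 8 + 5c
t(3) = 8 + 13c
So 8 + 13c = 60, giving c = 4.

4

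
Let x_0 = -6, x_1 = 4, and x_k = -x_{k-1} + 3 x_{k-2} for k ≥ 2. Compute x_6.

-502

x_2 = -4 + 3(-6) = -22
x_3 = -(-22) + 3(4) = 34
x_4 = -34 + 3(-22) = -100
x_5 = -(-100) + 3(34) = 202
x_6 = -202 + 3(-100) = -502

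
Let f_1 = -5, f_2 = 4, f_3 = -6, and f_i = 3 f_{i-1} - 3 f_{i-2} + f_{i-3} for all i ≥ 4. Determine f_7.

-236

f_4 = 3(-6) - 3(4) + (-5) = -35
f_5 = 3(-35) - 3(-6) + 4 = -83
f_6 = 3(-83) - 3(-35) + (-6) = -150
f_7 = 3(-150) - 3(-83) + (-35) = -236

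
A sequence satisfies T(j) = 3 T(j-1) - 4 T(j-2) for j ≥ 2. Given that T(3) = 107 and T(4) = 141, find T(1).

Rearranging, T(j-2) = (T(j) - 3 T(j-1)) / -4.
T(2) = (141 - 3*107) / -4 = -180/-4 = 45
T(1) = (107 - 3*45) / -4 = -28/-4 = 7

7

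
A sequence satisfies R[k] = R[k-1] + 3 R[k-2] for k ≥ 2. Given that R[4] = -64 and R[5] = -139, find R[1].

Rearranging, R[k-2] = (R[k] - R[k-1]) / 3.
R[3] = (-139 - (-64)) / 3 = -75/3 = -25
R[2] = (-64 - (-25)) / 3 = -39/3 = -13
R[1] = (-25 - (-13)) / 3 = -12/3 = -4

-4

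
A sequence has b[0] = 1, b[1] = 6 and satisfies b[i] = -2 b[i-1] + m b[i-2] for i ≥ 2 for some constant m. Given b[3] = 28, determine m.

1

b[2] = -12 + m
b[3] = 24 + 4m
So 24 + 4m = 28, giving m = 1.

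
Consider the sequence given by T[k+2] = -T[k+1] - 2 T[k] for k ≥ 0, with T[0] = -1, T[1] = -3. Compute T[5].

T[2] = -(-3) - 2·(-1) = 5
T[3] = -5 - 2·(-3) = 1
T[4] = -1 - 2·5 = -11
T[5] = -(-11) - 2·1 = 9

9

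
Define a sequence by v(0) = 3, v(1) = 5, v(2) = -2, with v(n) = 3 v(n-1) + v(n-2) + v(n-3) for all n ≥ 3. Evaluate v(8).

1055

v(3) = 3*(-2) + 5 + 3 = 2
v(4) = 3*2 + (-2) + 5 = 9
v(5) = 3*9 + 2 + (-2) = 27
v(6) = 3*27 + 9 + 2 = 92
v(7) = 3*92 + 27 + 9 = 312
v(8) = 3*312 + 92 + 27 = 1055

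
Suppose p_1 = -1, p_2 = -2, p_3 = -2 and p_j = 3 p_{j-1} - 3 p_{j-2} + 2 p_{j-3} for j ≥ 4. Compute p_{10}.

p_4 = 3*(-2) - 3*(-2) + 2*(-1) = -2
p_5 = 3*(-2) - 3*(-2) + 2*(-2) = -4
p_6 = 3*(-4) - 3*(-2) + 2*(-2) = -10
p_7 = 3*(-10) - 3*(-4) + 2*(-2) = -22
p_8 = 3*(-22) - 3*(-10) + 2*(-4) = -44
p_9 = 3*(-44) - 3*(-22) + 2*(-10) = -86
p_{10} = 3*(-86) - 3*(-44) + 2*(-22) = -170

-170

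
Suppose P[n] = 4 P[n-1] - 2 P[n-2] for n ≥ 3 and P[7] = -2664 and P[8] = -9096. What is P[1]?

Rearranging, P[n-2] = (P[n] - 4 P[n-1]) / -2.
P[6] = (-9096 - 4(-2664)) / -2 = 1560/-2 = -780
P[5] = (-2664 - 4(-780)) / -2 = 456/-2 = -228
P[4] = (-780 - 4(-228)) / -2 = 132/-2 = -66
P[3] = (-228 - 4(-66)) / -2 = 36/-2 = -18
P[2] = (-66 - 4(-18)) / -2 = 6/-2 = -3
P[1] = (-18 - 4(-3)) / -2 = -6/-2 = 3

3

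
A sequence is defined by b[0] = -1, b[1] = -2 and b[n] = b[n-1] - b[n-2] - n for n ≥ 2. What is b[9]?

-10

b[2] = (-2) - (-1) - 2 = -3
b[3] = (-3) - (-2) - 3 = -4
b[4] = (-4) - (-3) - 4 = -5
b[5] = (-5) - (-4) - 5 = -6
b[6] = (-6) - (-5) - 6 = -7
b[7] = (-7) - (-6) - 7 = -8
b[8] = (-8) - (-7) - 8 = -9
b[9] = (-9) - (-8) - 9 = -10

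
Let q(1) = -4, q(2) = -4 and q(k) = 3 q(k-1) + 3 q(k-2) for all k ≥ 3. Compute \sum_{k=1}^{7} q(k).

-6308

q(3) = 3(-4) + 3(-4) = -24
q(4) = 3(-24) + 3(-4) = -84
q(5) = 3(-84) + 3(-24) = -324
q(6) = 3(-324) + 3(-84) = -1224
q(7) = 3(-1224) + 3(-324) = -4644
Sum = (-4) + (-4) + (-24) + (-84) + (-324) + (-1224) + (-4644) = -6308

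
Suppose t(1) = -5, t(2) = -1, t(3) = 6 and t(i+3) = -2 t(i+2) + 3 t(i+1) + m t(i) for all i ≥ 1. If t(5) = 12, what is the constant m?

-4

t(4) = -15 - 5m
t(5) = 48 + 9m
So 48 + 9m = 12, giving m = -4.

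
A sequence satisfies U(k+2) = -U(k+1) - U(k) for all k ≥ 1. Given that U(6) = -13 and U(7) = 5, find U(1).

5

Rearranging, U(k-2) = -(U(k) + U(k-1)).
U(5) = -(5 + (-13)) = 8
U(4) = -(-13 + 8) = 5
U(3) = -(8 + 5) = -13
U(2) = -(5 + (-13)) = 8
U(1) = -(-13 + 8) = 5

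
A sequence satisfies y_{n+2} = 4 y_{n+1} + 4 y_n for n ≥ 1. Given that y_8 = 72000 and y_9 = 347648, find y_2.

5

Rearranging, y_{n-2} = (y_n - 4 y_{n-1}) / 4.
y_7 = (347648 - 4(72000)) / 4 = 59648/4 = 14912
y_6 = (72000 - 4(14912)) / 4 = 12352/4 = 3088
y_5 = (14912 - 4(3088)) / 4 = 2560/4 = 640
y_4 = (3088 - 4(640)) / 4 = 528/4 = 132
y_3 = (640 - 4(132)) / 4 = 112/4 = 28
y_2 = (132 - 4(28)) / 4 = 20/4 = 5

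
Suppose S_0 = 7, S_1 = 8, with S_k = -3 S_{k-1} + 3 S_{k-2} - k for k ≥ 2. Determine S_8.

-26411

S_2 = -3(8) + 3(7) - 2 = -5
S_3 = -3(-5) + 3(8) - 3 = 36
S_4 = -3(36) + 3(-5) - 4 = -127
S_5 = -3(-127) + 3(36) - 5 = 484
S_6 = -3(484) + 3(-127) - 6 = -1839
S_7 = -3(-1839) + 3(484) - 7 = 6962
S_8 = -3(6962) + 3(-1839) - 8 = -26411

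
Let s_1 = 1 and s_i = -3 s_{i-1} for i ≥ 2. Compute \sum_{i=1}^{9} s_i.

4921

s_2 = -3*1 = -3
s_3 = -3*(-3) = 9
s_4 = -3*9 = -27
s_5 = -3*(-27) = 81
s_6 = -3*81 = -243
s_7 = -3*(-243) = 729
s_8 = -3*729 = -2187
s_9 = -3*(-2187) = 6561
Sum = 1 + (-3) + 9 + (-27) + 81 + (-243) + 729 + (-2187) + 6561 = 4921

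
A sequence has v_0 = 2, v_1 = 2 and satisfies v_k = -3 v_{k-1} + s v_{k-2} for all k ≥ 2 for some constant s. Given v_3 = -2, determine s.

5

v_2 = -6 + 2s
v_3 = 18 - 4s
So 18 - 4s = -2, giving s = 5.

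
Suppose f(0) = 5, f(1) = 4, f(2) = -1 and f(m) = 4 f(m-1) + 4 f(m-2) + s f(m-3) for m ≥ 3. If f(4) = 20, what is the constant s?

-1

f(3) = 12 + 5s
f(4) = 44 + 24s
So 44 + 24s = 20, giving s = -1.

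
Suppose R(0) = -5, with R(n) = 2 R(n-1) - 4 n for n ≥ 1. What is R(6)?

R(1) = 2(-5) - 4 = -14
R(2) = 2(-14) - 8 = -36
R(3) = 2(-36) - 12 = -84
R(4) = 2(-84) - 16 = -184
R(5) = 2(-184) - 20 = -388
R(6) = 2(-388) - 24 = -800

-800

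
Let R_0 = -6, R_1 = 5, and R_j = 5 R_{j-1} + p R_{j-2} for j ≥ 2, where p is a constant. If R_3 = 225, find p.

R_2 = 25 - 6p
R_3 = 125 - 25p
So 125 - 25p = 225, giving p = -4.

-4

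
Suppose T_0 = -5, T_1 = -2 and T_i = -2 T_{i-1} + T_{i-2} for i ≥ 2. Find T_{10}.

T_2 = -2*(-2) + (-5) = -1
T_3 = -2*(-1) + (-2) = 0
T_4 = -2*0 + (-1) = -1
T_5 = -2*(-1) + 0 = 2
T_6 = -2*2 + (-1) = -5
T_7 = -2*(-5) + 2 = 12
T_8 = -2*12 + (-5) = -29
T_9 = -2*(-29) + 12 = 70
T_{10} = -2*70 + (-29) = -169

-169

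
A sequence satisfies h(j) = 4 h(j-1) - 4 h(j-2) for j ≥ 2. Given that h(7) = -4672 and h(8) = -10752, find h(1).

Rearranging, h(j-2) = (h(j) - 4 h(j-1)) / -4.
h(6) = (-10752 - 4*(-4672)) / -4 = 7936/-4 = -1984
h(5) = (-4672 - 4*(-1984)) / -4 = 3264/-4 = -816
h(4) = (-1984 - 4*(-816)) / -4 = 1280/-4 = -320
h(3) = (-816 - 4*(-320)) / -4 = 464/-4 = -116
h(2) = (-320 - 4*(-116)) / -4 = 144/-4 = -36
h(1) = (-116 - 4*(-36)) / -4 = 28/-4 = -7

-7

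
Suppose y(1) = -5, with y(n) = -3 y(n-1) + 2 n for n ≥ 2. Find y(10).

y(2) = -3(-5) + 4 = 19
y(3) = -3(19) + 6 = -51
y(4) = -3(-51) + 8 = 161
y(5) = -3(161) + 10 = -473
y(6) = -3(-473) + 12 = 1431
y(7) = -3(1431) + 14 = -4279
y(8) = -3(-4279) + 16 = 12853
y(9) = -3(12853) + 18 = -38541
y(10) = -3(-38541) + 20 = 115643

115643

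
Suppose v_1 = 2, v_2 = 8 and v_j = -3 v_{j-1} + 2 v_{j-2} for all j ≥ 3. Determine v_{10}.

153788

v_3 = -3*8 + 2*2 = -20
v_4 = -3*(-20) + 2*8 = 76
v_5 = -3*76 + 2*(-20) = -268
v_6 = -3*(-268) + 2*76 = 956
v_7 = -3*956 + 2*(-268) = -3404
v_8 = -3*(-3404) + 2*956 = 12124
v_9 = -3*12124 + 2*(-3404) = -43180
v_{10} = -3*(-43180) + 2*12124 = 153788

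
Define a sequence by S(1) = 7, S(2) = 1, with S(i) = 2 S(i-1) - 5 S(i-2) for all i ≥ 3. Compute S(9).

-4697

S(3) = 2*1 - 5*7 = -33
S(4) = 2*(-33) - 5*1 = -71
S(5) = 2*(-71) - 5*(-33) = 23
S(6) = 2*23 - 5*(-71) = 401
S(7) = 2*401 - 5*23 = 687
S(8) = 2*687 - 5*401 = -631
S(9) = 2*(-631) - 5*687 = -4697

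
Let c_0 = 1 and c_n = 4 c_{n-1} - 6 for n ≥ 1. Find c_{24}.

-281474976710654

The fixed point is -6/(1 - 4) = 2, so c_n - 2 = 4(c_{n-1} - 2).
Hence c_n = -1·4^n + 2.
c_{24} = -1·4^{24} + 2 = -1·281474976710656 + 2 = -281474976710654.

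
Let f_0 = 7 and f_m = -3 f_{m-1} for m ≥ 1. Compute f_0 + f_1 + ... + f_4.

427

f_1 = -3(7) = -21
f_2 = -3(-21) = 63
f_3 = -3(63) = -189
f_4 = -3(-189) = 567
Sum = 7 + (-21) + 63 + (-189) + 567 = 427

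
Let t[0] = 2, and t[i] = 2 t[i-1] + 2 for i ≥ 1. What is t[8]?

t[1] = 2·2 + 2 = 6
t[2] = 2·6 + 2 = 14
t[3] = 2·14 + 2 = 30
t[4] = 2·30 + 2 = 62
t[5] = 2·62 + 2 = 126
t[6] = 2·126 + 2 = 254
t[7] = 2·254 + 2 = 510
t[8] = 2·510 + 2 = 1022

1022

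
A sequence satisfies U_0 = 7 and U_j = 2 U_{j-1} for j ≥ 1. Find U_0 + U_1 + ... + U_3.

105

U_1 = 2·7 = 14
U_2 = 2·14 = 28
U_3 = 2·28 = 56
Sum = 7 + 14 + 28 + 56 = 105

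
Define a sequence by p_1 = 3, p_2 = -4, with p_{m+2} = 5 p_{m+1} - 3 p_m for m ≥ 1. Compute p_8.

-46132

p_3 = 5*(-4) - 3*3 = -29
p_4 = 5*(-29) - 3*(-4) = -133
p_5 = 5*(-133) - 3*(-29) = -578
p_6 = 5*(-578) - 3*(-133) = -2491
p_7 = 5*(-2491) - 3*(-578) = -10721
p_8 = 5*(-10721) - 3*(-2491) = -46132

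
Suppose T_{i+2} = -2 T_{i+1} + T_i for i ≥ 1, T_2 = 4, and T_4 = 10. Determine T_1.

Let T_1 = y.
T_3 = -8 + y
T_4 = 20 - 2y
So 20 - 2y = 10, giving y = 5.

5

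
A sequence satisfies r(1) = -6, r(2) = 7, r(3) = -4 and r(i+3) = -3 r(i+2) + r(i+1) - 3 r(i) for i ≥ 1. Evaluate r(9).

-20146

r(4) = -3·(-4) + 7 - 3·(-6) = 37
r(5) = -3·37 + (-4) - 3·7 = -136
r(6) = -3·(-136) + 37 - 3·(-4) = 457
r(7) = -3·457 + (-136) - 3·37 = -1618
r(8) = -3·(-1618) + 457 - 3·(-136) = 5719
r(9) = -3·5719 + (-1618) - 3·457 = -20146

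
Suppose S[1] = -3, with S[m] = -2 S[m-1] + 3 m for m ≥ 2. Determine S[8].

S[2] = -2·(-3) + 6 = 12
S[3] = -2·12 + 9 = -15
S[4] = -2·(-15) + 12 = 42
S[5] = -2·42 + 15 = -69
S[6] = -2·(-69) + 18 = 156
S[7] = -2·156 + 21 = -291
S[8] = -2·(-291) + 24 = 606

606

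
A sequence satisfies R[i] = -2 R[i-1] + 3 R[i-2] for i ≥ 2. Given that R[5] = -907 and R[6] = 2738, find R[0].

Rearranging, R[i-2] = (R[i] + 2 R[i-1]) / 3.
R[4] = (2738 + 2*(-907)) / 3 = 924/3 = 308
R[3] = (-907 + 2*308) / 3 = -291/3 = -97
R[2] = (308 + 2*(-97)) / 3 = 114/3 = 38
R[1] = (-97 + 2*38) / 3 = -21/3 = -7
R[0] = (38 + 2*(-7)) / 3 = 24/3 = 8

8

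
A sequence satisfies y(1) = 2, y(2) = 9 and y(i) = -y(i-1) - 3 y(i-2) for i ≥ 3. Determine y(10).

-876

y(3) = -9 - 3*2 = -15
y(4) = -(-15) - 3*9 = -12
y(5) = -(-12) - 3*(-15) = 57
y(6) = -57 - 3*(-12) = -21
y(7) = -(-21) - 3*57 = -150
y(8) = -(-150) - 3*(-21) = 213
y(9) = -213 - 3*(-150) = 237
y(10) = -237 - 3*213 = -876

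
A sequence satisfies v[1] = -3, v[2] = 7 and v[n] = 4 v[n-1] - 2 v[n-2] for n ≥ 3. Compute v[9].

v[3] = 4·7 - 2·(-3) = 34
v[4] = 4·34 - 2·7 = 122
v[5] = 4·122 - 2·34 = 420
v[6] = 4·420 - 2·122 = 1436
v[7] = 4·1436 - 2·420 = 4904
v[8] = 4·4904 - 2·1436 = 16744
v[9] = 4·16744 - 2·4904 = 57168

57168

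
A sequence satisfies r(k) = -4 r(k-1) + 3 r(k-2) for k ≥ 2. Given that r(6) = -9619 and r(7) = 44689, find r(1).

7

Rearranging, r(k-2) = (r(k) + 4 r(k-1)) / 3.
r(5) = (44689 + 4(-9619)) / 3 = 6213/3 = 2071
r(4) = (-9619 + 4(2071)) / 3 = -1335/3 = -445
r(3) = (2071 + 4(-445)) / 3 = 291/3 = 97
r(2) = (-445 + 4(97)) / 3 = -57/3 = -19
r(1) = (97 + 4(-19)) / 3 = 21/3 = 7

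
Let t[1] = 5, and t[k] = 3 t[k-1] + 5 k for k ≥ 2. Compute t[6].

t[2] = 3*5 + 10 = 25
t[3] = 3*25 + 15 = 90
t[4] = 3*90 + 20 = 290
t[5] = 3*290 + 25 = 895
t[6] = 3*895 + 30 = 2715

2715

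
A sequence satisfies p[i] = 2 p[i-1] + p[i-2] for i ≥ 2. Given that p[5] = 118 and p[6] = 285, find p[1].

2

Rearranging, p[i-2] = p[i] - 2 p[i-1].
p[4] = 285 - 2·118 = 49
p[3] = 118 - 2·49 = 20
p[2] = 49 - 2·20 = 9
p[1] = 20 - 2·9 = 2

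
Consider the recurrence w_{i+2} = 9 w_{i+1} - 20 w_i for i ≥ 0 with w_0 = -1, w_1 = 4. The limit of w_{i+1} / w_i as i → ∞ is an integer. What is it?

The characteristic equation is r^2 - 9r + 20 = 0, which factors as (r - 5)(r - 4) = 0.
So the roots are 5 and 4. Since |5| > |4| and the coefficient of 5^i is non-zero, the ratio tends to 5.

5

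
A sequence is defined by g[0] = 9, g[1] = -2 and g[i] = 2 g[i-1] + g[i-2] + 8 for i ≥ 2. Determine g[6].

513

g[2] = 2(-2) + 9 + 8 = 13
g[3] = 2(13) + (-2) + 8 = 32
g[4] = 2(32) + 13 + 8 = 85
g[5] = 2(85) + 32 + 8 = 210
g[6] = 2(210) + 85 + 8 = 513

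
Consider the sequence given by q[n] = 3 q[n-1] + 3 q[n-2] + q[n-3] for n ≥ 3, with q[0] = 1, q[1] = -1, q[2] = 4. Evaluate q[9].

34399

q[3] = 3(4) + 3(-1) + 1 = 10
q[4] = 3(10) + 3(4) + (-1) = 41
q[5] = 3(41) + 3(10) + 4 = 157
q[6] = 3(157) + 3(41) + 10 = 604
q[7] = 3(604) + 3(157) + 41 = 2324
q[8] = 3(2324) + 3(604) + 157 = 8941
q[9] = 3(8941) + 3(2324) + 604 = 34399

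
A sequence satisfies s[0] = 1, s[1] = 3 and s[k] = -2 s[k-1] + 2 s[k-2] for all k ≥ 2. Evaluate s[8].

s[2] = -2(3) + 2(1) = -4
s[3] = -2(-4) + 2(3) = 14
s[4] = -2(14) + 2(-4) = -36
s[5] = -2(-36) + 2(14) = 100
s[6] = -2(100) + 2(-36) = -272
s[7] = -2(-272) + 2(100) = 744
s[8] = -2(744) + 2(-272) = -2032

-2032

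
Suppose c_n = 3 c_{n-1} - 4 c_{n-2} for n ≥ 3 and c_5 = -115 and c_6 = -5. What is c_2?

Rearranging, c_{n-2} = (c_n - 3 c_{n-1}) / -4.
c_4 = (-5 - 3(-115)) / -4 = 340/-4 = -85
c_3 = (-115 - 3(-85)) / -4 = 140/-4 = -35
c_2 = (-85 - 3(-35)) / -4 = 20/-4 = -5

-5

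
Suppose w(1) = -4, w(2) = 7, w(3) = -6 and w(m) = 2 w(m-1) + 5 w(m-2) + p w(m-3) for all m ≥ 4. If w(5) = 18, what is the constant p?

w(4) = 23 - 4p
w(5) = 16 - p
So 16 - p = 18, giving p = -2.

-2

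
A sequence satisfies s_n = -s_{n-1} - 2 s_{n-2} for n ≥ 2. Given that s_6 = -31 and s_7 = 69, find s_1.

7

Rearranging, s_{n-2} = (s_n + s_{n-1}) / -2.
s_5 = (69 + (-31)) / -2 = 38/-2 = -19
s_4 = (-31 + (-19)) / -2 = -50/-2 = 25
s_3 = (-19 + 25) / -2 = 6/-2 = -3
s_2 = (25 + (-3)) / -2 = 22/-2 = -11
s_1 = (-3 + (-11)) / -2 = -14/-2 = 7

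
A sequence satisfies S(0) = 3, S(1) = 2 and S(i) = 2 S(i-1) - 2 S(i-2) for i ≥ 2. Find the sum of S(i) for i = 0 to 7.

S(2) = 2(2) - 2(3) = -2
S(3) = 2(-2) - 2(2) = -8
S(4) = 2(-8) - 2(-2) = -12
S(5) = 2(-12) - 2(-8) = -8
S(6) = 2(-8) - 2(-12) = 8
S(7) = 2(8) - 2(-8) = 32
Sum = 3 + 2 + (-2) + (-8) + (-12) + (-8) + 8 + 32 = 15

15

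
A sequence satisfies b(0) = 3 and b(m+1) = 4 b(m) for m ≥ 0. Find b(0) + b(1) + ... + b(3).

b(1) = 4·3 = 12
b(2) = 4·12 = 48
b(3) = 4·48 = 192
Sum = 3 + 12 + 48 + 192 = 255

255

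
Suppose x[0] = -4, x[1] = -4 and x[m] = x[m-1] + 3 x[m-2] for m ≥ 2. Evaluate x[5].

x[2] = (-4) + 3*(-4) = -16
x[3] = (-16) + 3*(-4) = -28
x[4] = (-28) + 3*(-16) = -76
x[5] = (-76) + 3*(-28) = -160

-160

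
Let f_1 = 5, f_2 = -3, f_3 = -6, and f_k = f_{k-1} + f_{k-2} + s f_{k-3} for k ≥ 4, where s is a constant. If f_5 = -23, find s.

f_4 = -9 + 5s
f_5 = -15 + 2s
So -15 + 2s = -23, giving s = -4.

-4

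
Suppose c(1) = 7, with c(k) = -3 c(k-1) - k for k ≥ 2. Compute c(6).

c(2) = -3*7 - 2 = -23
c(3) = -3*(-23) - 3 = 66
c(4) = -3*66 - 4 = -202
c(5) = -3*(-202) - 5 = 601
c(6) = -3*601 - 6 = -1809

-1809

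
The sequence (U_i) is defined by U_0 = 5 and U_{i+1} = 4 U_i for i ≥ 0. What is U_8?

327680

U_1 = 4(5) = 20
U_2 = 4(20) = 80
U_3 = 4(80) = 320
U_4 = 4(320) = 1280
U_5 = 4(1280) = 5120
U_6 = 4(5120) = 20480
U_7 = 4(20480) = 81920
U_8 = 4(81920) = 327680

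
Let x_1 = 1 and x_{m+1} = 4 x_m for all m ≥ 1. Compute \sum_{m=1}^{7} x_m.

5461

x_2 = 4*1 = 4
x_3 = 4*4 = 16
x_4 = 4*16 = 64
x_5 = 4*64 = 256
x_6 = 4*256 = 1024
x_7 = 4*1024 = 4096
Sum = 1 + 4 + 16 + 64 + 256 + 1024 + 4096 = 5461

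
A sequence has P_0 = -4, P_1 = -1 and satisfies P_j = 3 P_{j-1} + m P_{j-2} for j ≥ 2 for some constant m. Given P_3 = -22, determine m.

P_2 = -3 - 4m
P_3 = -9 - 13m
So -9 - 13m = -22, giving m = 1.

1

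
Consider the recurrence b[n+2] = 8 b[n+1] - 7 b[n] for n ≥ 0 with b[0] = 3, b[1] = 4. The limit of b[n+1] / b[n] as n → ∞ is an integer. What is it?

The characteristic equation is r^2 - 8r + 7 = 0, which factors as (r - 7)(r - 1) = 0.
So the roots are 7 and 1. Since |7| > |1| and the coefficient of 7^n is non-zero, the ratio tends to 7.

7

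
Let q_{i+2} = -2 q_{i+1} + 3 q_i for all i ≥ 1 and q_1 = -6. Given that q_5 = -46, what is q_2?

Let q_2 = y.
q_3 = -18 - 2y
q_4 = 36 + 7y
q_5 = -126 - 20y
So -126 - 20y = -46, giving y = -4.

-4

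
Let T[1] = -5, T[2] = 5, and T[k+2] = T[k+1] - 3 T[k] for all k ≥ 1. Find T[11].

T[3] = 5 - 3*(-5) = 20
T[4] = 20 - 3*5 = 5
T[5] = 5 - 3*20 = -55
T[6] = (-55) - 3*5 = -70
T[7] = (-70) - 3*(-55) = 95
T[8] = 95 - 3*(-70) = 305
T[9] = 305 - 3*95 = 20
T[10] = 20 - 3*305 = -895
T[11] = (-895) - 3*20 = -955

-955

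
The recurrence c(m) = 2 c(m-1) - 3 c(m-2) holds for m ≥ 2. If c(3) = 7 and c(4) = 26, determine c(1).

Rearranging, c(m-2) = (c(m) - 2 c(m-1)) / -3.
c(2) = (26 - 2·7) / -3 = 12/-3 = -4
c(1) = (7 - 2·(-4)) / -3 = 15/-3 = -5

-5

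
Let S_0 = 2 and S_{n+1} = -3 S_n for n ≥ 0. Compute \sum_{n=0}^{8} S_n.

9842

S_1 = -3(2) = -6
S_2 = -3(-6) = 18
S_3 = -3(18) = -54
S_4 = -3(-54) = 162
S_5 = -3(162) = -486
S_6 = -3(-486) = 1458
S_7 = -3(1458) = -4374
S_8 = -3(-4374) = 13122
Sum = 2 + (-6) + 18 + (-54) + 162 + (-486) + 1458 + (-4374) + 13122 = 9842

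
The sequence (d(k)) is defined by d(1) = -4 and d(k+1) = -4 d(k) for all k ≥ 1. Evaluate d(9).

d(2) = -4(-4) = 16
d(3) = -4(16) = -64
d(4) = -4(-64) = 256
d(5) = -4(256) = -1024
d(6) = -4(-1024) = 4096
d(7) = -4(4096) = -16384
d(8) = -4(-16384) = 65536
d(9) = -4(65536) = -262144

-262144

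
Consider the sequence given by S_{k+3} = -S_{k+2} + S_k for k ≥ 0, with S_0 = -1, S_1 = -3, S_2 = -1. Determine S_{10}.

S_3 = -(-1) + (-1) = 0
S_4 = -0 + (-3) = -3
S_5 = -(-3) + (-1) = 2
S_6 = -2 + 0 = -2
S_7 = -(-2) + (-3) = -1
S_8 = -(-1) + 2 = 3
S_9 = -3 + (-2) = -5
S_{10} = -(-5) + (-1) = 4

4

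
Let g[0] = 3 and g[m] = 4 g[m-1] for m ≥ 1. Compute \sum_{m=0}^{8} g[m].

g[1] = 4(3) = 12
g[2] = 4(12) = 48
g[3] = 4(48) = 192
g[4] = 4(192) = 768
g[5] = 4(768) = 3072
g[6] = 4(3072) = 12288
g[7] = 4(12288) = 49152
g[8] = 4(49152) = 196608
Sum = 3 + 12 + 48 + 192 + 768 + 3072 + 12288 + 49152 + 196608 = 262143

262143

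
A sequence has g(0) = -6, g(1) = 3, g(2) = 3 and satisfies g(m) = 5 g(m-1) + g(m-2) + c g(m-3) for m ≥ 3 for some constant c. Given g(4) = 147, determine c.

-2

g(3) = 18 - 6c
g(4) = 93 - 27c
So 93 - 27c = 147, giving c = -2.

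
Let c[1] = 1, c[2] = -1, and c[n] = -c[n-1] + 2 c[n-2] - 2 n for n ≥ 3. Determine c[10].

c[3] = -(-1) + 2*1 - 6 = -3
c[4] = -(-3) + 2*(-1) - 8 = -7
c[5] = -(-7) + 2*(-3) - 10 = -9
c[6] = -(-9) + 2*(-7) - 12 = -17
c[7] = -(-17) + 2*(-9) - 14 = -15
c[8] = -(-15) + 2*(-17) - 16 = -35
c[9] = -(-35) + 2*(-15) - 18 = -13
c[10] = -(-13) + 2*(-35) - 20 = -77

-77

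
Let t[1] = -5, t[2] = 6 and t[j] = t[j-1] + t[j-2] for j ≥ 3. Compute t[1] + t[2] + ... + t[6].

t[3] = 6 + (-5) = 1
t[4] = 1 + 6 = 7
t[5] = 7 + 1 = 8
t[6] = 8 + 7 = 15
Sum = (-5) + 6 + 1 + 7 + 8 + 15 = 32

32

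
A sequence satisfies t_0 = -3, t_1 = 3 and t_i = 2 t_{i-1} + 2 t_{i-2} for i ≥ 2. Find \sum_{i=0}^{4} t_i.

t_2 = 2·3 + 2·(-3) = 0
t_3 = 2·0 + 2·3 = 6
t_4 = 2·6 + 2·0 = 12
Sum = (-3) + 3 + 0 + 6 + 12 = 18

18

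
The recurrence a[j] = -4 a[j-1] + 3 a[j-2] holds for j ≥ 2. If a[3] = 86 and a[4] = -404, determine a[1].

2

Rearranging, a[j-2] = (a[j] + 4 a[j-1]) / 3.
a[2] = (-404 + 4·86) / 3 = -60/3 = -20
a[1] = (86 + 4·(-20)) / 3 = 6/3 = 2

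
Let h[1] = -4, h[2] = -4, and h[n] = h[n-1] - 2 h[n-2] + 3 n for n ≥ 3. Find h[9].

152

h[3] = (-4) - 2·(-4) + 9 = 13
h[4] = 13 - 2·(-4) + 12 = 33
h[5] = 33 - 2·13 + 15 = 22
h[6] = 22 - 2·33 + 18 = -26
h[7] = (-26) - 2·22 + 21 = -49
h[8] = (-49) - 2·(-26) + 24 = 27
h[9] = 27 - 2·(-49) + 27 = 152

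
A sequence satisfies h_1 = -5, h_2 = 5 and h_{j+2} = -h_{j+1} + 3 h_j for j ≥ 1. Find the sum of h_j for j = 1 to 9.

h_3 = -5 + 3*(-5) = -20
h_4 = -(-20) + 3*5 = 35
h_5 = -35 + 3*(-20) = -95
h_6 = -(-95) + 3*35 = 200
h_7 = -200 + 3*(-95) = -485
h_8 = -(-485) + 3*200 = 1085
h_9 = -1085 + 3*(-485) = -2540
Sum = (-5) + 5 + (-20) + 35 + (-95) + 200 + (-485) + 1085 + (-2540) = -1820

-1820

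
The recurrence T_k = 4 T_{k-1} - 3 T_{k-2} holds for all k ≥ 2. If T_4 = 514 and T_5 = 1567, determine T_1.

7

Rearranging, T_{k-2} = (T_k - 4 T_{k-1}) / -3.
T_3 = (1567 - 4*514) / -3 = -489/-3 = 163
T_2 = (514 - 4*163) / -3 = -138/-3 = 46
T_1 = (163 - 4*46) / -3 = -21/-3 = 7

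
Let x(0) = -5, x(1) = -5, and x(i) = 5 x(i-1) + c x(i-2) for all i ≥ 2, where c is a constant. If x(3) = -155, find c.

x(2) = -25 - 5c
x(3) = -125 - 30c
So -125 - 30c = -155, giving c = 1.

1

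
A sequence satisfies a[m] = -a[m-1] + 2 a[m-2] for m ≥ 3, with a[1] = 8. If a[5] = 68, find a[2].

Let a[2] = z.
a[3] = 16 - z
a[4] = -16 + 3z
a[5] = 48 - 5z
So 48 - 5z = 68, giving z = -4.

-4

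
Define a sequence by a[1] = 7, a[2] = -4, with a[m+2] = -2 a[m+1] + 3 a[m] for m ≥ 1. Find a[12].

-487150

a[3] = -2(-4) + 3(7) = 29
a[4] = -2(29) + 3(-4) = -70
a[5] = -2(-70) + 3(29) = 227
a[6] = -2(227) + 3(-70) = -664
a[7] = -2(-664) + 3(227) = 2009
a[8] = -2(2009) + 3(-664) = -6010
a[9] = -2(-6010) + 3(2009) = 18047
a[10] = -2(18047) + 3(-6010) = -54124
a[11] = -2(-54124) + 3(18047) = 162389
a[12] = -2(162389) + 3(-54124) = -487150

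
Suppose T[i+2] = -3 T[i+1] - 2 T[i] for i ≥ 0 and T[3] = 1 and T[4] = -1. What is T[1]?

1

Rearranging, T[i-2] = (T[i] + 3 T[i-1]) / -2.
T[2] = (-1 + 3*1) / -2 = 2/-2 = -1
T[1] = (1 + 3*(-1)) / -2 = -2/-2 = 1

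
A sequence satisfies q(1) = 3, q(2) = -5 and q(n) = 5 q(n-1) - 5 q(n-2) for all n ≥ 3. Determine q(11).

-1571875

q(3) = 5·(-5) - 5·3 = -40
q(4) = 5·(-40) - 5·(-5) = -175
q(5) = 5·(-175) - 5·(-40) = -675
q(6) = 5·(-675) - 5·(-175) = -2500
q(7) = 5·(-2500) - 5·(-675) = -9125
q(8) = 5·(-9125) - 5·(-2500) = -33125
q(9) = 5·(-33125) - 5·(-9125) = -120000
q(10) = 5·(-120000) - 5·(-33125) = -434375
q(11) = 5·(-434375) - 5·(-120000) = -1571875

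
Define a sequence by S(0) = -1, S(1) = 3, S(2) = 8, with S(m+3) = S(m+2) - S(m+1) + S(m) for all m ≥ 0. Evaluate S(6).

8

S(3) = 8 - 3 + (-1) = 4
S(4) = 4 - 8 + 3 = -1
S(5) = (-1) - 4 + 8 = 3
S(6) = 3 - (-1) + 4 = 8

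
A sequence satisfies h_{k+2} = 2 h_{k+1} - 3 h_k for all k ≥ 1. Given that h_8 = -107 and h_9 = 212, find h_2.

Rearranging, h_{k-2} = (h_k - 2 h_{k-1}) / -3.
h_7 = (212 - 2(-107)) / -3 = 426/-3 = -142
h_6 = (-107 - 2(-142)) / -3 = 177/-3 = -59
h_5 = (-142 - 2(-59)) / -3 = -24/-3 = 8
h_4 = (-59 - 2(8)) / -3 = -75/-3 = 25
h_3 = (8 - 2(25)) / -3 = -42/-3 = 14
h_2 = (25 - 2(14)) / -3 = -3/-3 = 1

1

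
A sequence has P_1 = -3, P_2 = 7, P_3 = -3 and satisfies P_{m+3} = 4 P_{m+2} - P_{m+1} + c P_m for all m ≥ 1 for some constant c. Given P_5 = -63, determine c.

P_4 = -19 - 3c
P_5 = -73 - 5c
So -73 - 5c = -63, giving c = -2.

-2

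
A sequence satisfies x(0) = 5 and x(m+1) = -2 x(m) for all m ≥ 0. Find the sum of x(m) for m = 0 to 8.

x(1) = -2*5 = -10
x(2) = -2*(-10) = 20
x(3) = -2*20 = -40
x(4) = -2*(-40) = 80
x(5) = -2*80 = -160
x(6) = -2*(-160) = 320
x(7) = -2*320 = -640
x(8) = -2*(-640) = 1280
Sum = 5 + (-10) + 20 + (-40) + 80 + (-160) + 320 + (-640) + 1280 = 855

855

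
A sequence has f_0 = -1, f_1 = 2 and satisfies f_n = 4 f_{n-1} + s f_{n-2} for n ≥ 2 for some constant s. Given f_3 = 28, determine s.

f_2 = 8 - s
f_3 = 32 - 2s
So 32 - 2s = 28, giving s = 2.

2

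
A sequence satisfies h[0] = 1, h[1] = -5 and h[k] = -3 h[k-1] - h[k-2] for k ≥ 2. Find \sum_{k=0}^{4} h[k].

h[2] = -3·(-5) - 1 = 14
h[3] = -3·14 - (-5) = -37
h[4] = -3·(-37) - 14 = 97
Sum = 1 + (-5) + 14 + (-37) + 97 = 70

70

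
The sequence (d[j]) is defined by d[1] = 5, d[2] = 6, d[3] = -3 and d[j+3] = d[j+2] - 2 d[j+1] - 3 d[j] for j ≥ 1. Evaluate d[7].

201

d[4] = (-3) - 2·6 - 3·5 = -30
d[5] = (-30) - 2·(-3) - 3·6 = -42
d[6] = (-42) - 2·(-30) - 3·(-3) = 27
d[7] = 27 - 2·(-42) - 3·(-30) = 201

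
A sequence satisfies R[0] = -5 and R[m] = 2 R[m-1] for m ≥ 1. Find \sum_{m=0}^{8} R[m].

R[1] = 2·(-5) = -10
R[2] = 2·(-10) = -20
R[3] = 2·(-20) = -40
R[4] = 2·(-40) = -80
R[5] = 2·(-80) = -160
R[6] = 2·(-160) = -320
R[7] = 2·(-320) = -640
R[8] = 2·(-640) = -1280
Sum = (-5) + (-10) + (-20) + (-40) + (-80) + (-160) + (-320) + (-640) + (-1280) = -2555

-2555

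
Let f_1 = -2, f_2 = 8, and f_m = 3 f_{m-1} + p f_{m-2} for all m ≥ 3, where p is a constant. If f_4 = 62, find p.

f_3 = 24 - 2p
f_4 = 72 + 2p
So 72 + 2p = 62, giving p = -5.

-5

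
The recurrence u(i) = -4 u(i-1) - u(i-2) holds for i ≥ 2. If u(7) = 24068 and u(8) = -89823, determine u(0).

1

Rearranging, u(i-2) = -(u(i) + 4 u(i-1)).
u(6) = -(-89823 + 4(24068)) = -6449
u(5) = -(24068 + 4(-6449)) = 1728
u(4) = -(-6449 + 4(1728)) = -463
u(3) = -(1728 + 4(-463)) = 124
u(2) = -(-463 + 4(124)) = -33
u(1) = -(124 + 4(-33)) = 8
u(0) = -(-33 + 4(8)) = 1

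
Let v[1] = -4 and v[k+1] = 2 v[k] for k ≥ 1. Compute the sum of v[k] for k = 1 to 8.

-1020

v[2] = 2·(-4) = -8
v[3] = 2·(-8) = -16
v[4] = 2·(-16) = -32
v[5] = 2·(-32) = -64
v[6] = 2·(-64) = -128
v[7] = 2·(-128) = -256
v[8] = 2·(-256) = -512
Sum = (-4) + (-8) + (-16) + (-32) + (-64) + (-128) + (-256) + (-512) = -1020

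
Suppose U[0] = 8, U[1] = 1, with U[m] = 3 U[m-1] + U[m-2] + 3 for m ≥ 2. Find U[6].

1700

U[2] = 3·1 + 8 + 3 = 14
U[3] = 3·14 + 1 + 3 = 46
U[4] = 3·46 + 14 + 3 = 155
U[5] = 3·155 + 46 + 3 = 514
U[6] = 3·514 + 155 + 3 = 1700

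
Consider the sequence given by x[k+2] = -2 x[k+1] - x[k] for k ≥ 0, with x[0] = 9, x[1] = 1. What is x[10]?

x[2] = -2*1 - 9 = -11
x[3] = -2*(-11) - 1 = 21
x[4] = -2*21 - (-11) = -31
x[5] = -2*(-31) - 21 = 41
x[6] = -2*41 - (-31) = -51
x[7] = -2*(-51) - 41 = 61
x[8] = -2*61 - (-51) = -71
x[9] = -2*(-71) - 61 = 81
x[10] = -2*81 - (-71) = -91

-91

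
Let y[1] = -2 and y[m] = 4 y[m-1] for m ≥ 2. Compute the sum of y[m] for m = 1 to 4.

-170

y[2] = 4(-2) = -8
y[3] = 4(-8) = -32
y[4] = 4(-32) = -128
Sum = (-2) + (-8) + (-32) + (-128) = -170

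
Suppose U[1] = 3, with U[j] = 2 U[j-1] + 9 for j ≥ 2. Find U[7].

U[2] = 2·3 + 9 = 15
U[3] = 2·15 + 9 = 39
U[4] = 2·39 + 9 = 87
U[5] = 2·87 + 9 = 183
U[6] = 2·183 + 9 = 375
U[7] = 2·375 + 9 = 759

759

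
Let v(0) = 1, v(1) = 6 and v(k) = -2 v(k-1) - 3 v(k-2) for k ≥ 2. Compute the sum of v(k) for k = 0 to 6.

v(2) = -2*6 - 3*1 = -15
v(3) = -2*(-15) - 3*6 = 12
v(4) = -2*12 - 3*(-15) = 21
v(5) = -2*21 - 3*12 = -78
v(6) = -2*(-78) - 3*21 = 93
Sum = 1 + 6 + (-15) + 12 + 21 + (-78) + 93 = 40

40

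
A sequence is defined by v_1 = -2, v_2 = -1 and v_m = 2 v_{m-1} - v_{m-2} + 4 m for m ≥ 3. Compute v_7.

264

v_3 = 2*(-1) - (-2) + 12 = 12
v_4 = 2*12 - (-1) + 16 = 41
v_5 = 2*41 - 12 + 20 = 90
v_6 = 2*90 - 41 + 24 = 163
v_7 = 2*163 - 90 + 28 = 264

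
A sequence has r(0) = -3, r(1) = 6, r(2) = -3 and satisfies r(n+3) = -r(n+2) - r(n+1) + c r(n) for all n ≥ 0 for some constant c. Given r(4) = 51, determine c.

5

r(3) = -3 - 3c
r(4) = 6 + 9c
So 6 + 9c = 51, giving c = 5.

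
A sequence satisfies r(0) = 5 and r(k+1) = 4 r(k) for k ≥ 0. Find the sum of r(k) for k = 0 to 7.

109225

r(1) = 4·5 = 20
r(2) = 4·20 = 80
r(3) = 4·80 = 320
r(4) = 4·320 = 1280
r(5) = 4·1280 = 5120
r(6) = 4·5120 = 20480
r(7) = 4·20480 = 81920
Sum = 5 + 20 + 80 + 320 + 1280 + 5120 + 20480 + 81920 = 109225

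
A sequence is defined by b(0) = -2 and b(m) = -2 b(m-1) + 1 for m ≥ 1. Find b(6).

b(1) = -2*(-2) + 1 = 5
b(2) = -2*5 + 1 = -9
b(3) = -2*(-9) + 1 = 19
b(4) = -2*19 + 1 = -37
b(5) = -2*(-37) + 1 = 75
b(6) = -2*75 + 1 = -149

-149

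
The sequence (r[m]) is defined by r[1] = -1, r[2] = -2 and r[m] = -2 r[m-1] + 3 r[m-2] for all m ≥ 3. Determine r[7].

181

r[3] = -2(-2) + 3(-1) = 1
r[4] = -2(1) + 3(-2) = -8
r[5] = -2(-8) + 3(1) = 19
r[6] = -2(19) + 3(-8) = -62
r[7] = -2(-62) + 3(19) = 181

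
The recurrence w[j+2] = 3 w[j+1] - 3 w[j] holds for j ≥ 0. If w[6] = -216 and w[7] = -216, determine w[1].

8

Rearranging, w[j-2] = (w[j] - 3 w[j-1]) / -3.
w[5] = (-216 - 3(-216)) / -3 = 432/-3 = -144
w[4] = (-216 - 3(-144)) / -3 = 216/-3 = -72
w[3] = (-144 - 3(-72)) / -3 = 72/-3 = -24
w[2] = (-72 - 3(-24)) / -3 = 0/-3 = 0
w[1] = (-24 - 3(0)) / -3 = -24/-3 = 8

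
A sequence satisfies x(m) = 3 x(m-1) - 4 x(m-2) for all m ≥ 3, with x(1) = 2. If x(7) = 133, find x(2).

-1

Let x(2) = y.
x(3) = -8 + 3y
x(4) = -24 + 5y
x(5) = -40 + 3y
x(6) = -24 - 11y
x(7) = 88 - 45y
So 88 - 45y = 133, giving y = -1.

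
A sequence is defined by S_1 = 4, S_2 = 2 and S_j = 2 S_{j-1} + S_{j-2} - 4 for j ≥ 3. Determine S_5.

12

S_3 = 2(2) + 4 - 4 = 4
S_4 = 2(4) + 2 - 4 = 6
S_5 = 2(6) + 4 - 4 = 12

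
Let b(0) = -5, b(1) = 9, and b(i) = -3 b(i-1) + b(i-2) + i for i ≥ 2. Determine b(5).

1103

b(2) = -3·9 + (-5) + 2 = -30
b(3) = -3·(-30) + 9 + 3 = 102
b(4) = -3·102 + (-30) + 4 = -332
b(5) = -3·(-332) + 102 + 5 = 1103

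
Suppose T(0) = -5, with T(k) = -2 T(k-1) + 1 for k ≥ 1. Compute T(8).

-1365

T(1) = -2*(-5) + 1 = 11
T(2) = -2*11 + 1 = -21
T(3) = -2*(-21) + 1 = 43
T(4) = -2*43 + 1 = -85
T(5) = -2*(-85) + 1 = 171
T(6) = -2*171 + 1 = -341
T(7) = -2*(-341) + 1 = 683
T(8) = -2*683 + 1 = -1365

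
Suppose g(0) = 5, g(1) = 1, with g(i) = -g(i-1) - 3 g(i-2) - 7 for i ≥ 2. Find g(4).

49

g(2) = -1 - 3·5 - 7 = -23
g(3) = -(-23) - 3·1 - 7 = 13
g(4) = -13 - 3·(-23) - 7 = 49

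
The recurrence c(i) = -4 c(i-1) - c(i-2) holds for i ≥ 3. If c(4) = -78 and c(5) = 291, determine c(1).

Rearranging, c(i-2) = -(c(i) + 4 c(i-1)).
c(3) = -(291 + 4*(-78)) = 21
c(2) = -(-78 + 4*21) = -6
c(1) = -(21 + 4*(-6)) = 3

3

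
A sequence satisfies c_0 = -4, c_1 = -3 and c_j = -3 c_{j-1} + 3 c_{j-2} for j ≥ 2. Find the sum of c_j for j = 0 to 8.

c_2 = -3(-3) + 3(-4) = -3
c_3 = -3(-3) + 3(-3) = 0
c_4 = -3(0) + 3(-3) = -9
c_5 = -3(-9) + 3(0) = 27
c_6 = -3(27) + 3(-9) = -108
c_7 = -3(-108) + 3(27) = 405
c_8 = -3(405) + 3(-108) = -1539
Sum = (-4) + (-3) + (-3) + 0 + (-9) + 27 + (-108) + 405 + (-1539) = -1234

-1234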